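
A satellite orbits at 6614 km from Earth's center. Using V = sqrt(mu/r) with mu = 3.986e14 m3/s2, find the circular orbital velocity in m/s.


V = sqrt(3.986e14 / 6614000) = 7763 m/s

7763 m/s


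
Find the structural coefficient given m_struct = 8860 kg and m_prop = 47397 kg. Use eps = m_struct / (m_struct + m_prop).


eps = 8860 / (8860 + 47397) = 0.1575

0.1575


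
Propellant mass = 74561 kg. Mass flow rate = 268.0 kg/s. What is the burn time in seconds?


tb = 74561 / 268.0 = 278.2 s

278.2 s


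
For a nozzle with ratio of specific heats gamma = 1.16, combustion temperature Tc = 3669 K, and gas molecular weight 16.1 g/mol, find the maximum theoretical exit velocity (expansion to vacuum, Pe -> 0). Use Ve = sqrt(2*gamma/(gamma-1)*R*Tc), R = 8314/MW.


R = 8314 / 16.1 = 516.4 J/(kg.K)
Ve = sqrt(2 * 1.16 / (1.16 - 1) * 516.4 * 3669) = 5241 m/s

5241 m/s


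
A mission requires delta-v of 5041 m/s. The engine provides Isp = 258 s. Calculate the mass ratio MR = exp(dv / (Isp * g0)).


Ve = 258 * 9.81 = 2530.98 m/s
MR = exp(5041 / 2530.98) = 7.328

7.328


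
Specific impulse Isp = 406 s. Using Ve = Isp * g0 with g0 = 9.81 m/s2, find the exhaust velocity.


Ve = Isp * g0 = 406 * 9.81 = 3982.9 m/s

3982.9 m/s


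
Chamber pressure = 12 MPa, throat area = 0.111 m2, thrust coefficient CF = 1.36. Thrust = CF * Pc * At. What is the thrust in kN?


F = 1.36 * 12e6 * 0.111 = 1.8115e+06 N = 1811.5 kN

1811.5 kN


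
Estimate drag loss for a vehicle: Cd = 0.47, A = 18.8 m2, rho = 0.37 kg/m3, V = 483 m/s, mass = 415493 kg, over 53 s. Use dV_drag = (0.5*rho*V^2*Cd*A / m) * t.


D = 0.5 * 0.37 * 483^2 * 0.47 * 18.8 = 381348.2 N
a = 381348.2 / 415493 = 0.9178 m/s2
dV = 0.9178 * 53 = 48.6 m/s

48.6 m/s


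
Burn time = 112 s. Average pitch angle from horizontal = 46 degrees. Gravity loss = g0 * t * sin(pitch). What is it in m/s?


GL = 9.81 * 112 * sin(46 deg) = 790 m/s

790 m/s


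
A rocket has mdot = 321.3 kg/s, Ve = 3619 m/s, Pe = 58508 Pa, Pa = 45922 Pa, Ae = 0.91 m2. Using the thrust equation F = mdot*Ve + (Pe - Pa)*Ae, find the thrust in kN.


F = 321.3 * 3619 + (58508 - 45922) * 0.91 = 1.1742e+06 N = 1174.2 kN

1174.2 kN


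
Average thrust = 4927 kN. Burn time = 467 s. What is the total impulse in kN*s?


It = 4927 * 467 = 2300909 kN*s

2300909 kN*s


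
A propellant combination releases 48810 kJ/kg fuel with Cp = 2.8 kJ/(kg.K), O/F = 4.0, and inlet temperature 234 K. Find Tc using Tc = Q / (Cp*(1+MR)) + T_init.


Tc = 48810 / (2.8 * (1 + 4.0)) + 234 = 3720 K

3720 K


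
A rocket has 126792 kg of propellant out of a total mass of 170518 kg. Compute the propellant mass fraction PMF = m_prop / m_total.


PMF = 126792 / 170518 = 0.744

0.744


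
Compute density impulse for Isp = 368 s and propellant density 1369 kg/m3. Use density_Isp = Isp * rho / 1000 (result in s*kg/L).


rho*Isp = 368 * 1369 / 1000 = 504 s*kg/L

504 s*kg/L


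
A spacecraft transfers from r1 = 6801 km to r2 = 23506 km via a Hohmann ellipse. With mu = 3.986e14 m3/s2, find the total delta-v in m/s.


V1 = sqrt(mu/r1) = 7655.65 m/s
dV1 = V1*(sqrt(2*r2/(r1+r2)) - 1) = 1879.22 m/s
V2 = sqrt(mu/r2) = 4117.93 m/s
dV2 = V2*(1 - sqrt(2*r1/(r1+r2))) = 1359.2 m/s
Total dV = 3238 m/s

3238 m/s


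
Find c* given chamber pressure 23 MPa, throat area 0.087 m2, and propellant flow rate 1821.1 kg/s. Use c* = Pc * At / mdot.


c* = 23e6 * 0.087 / 1821.1 = 1099 m/s

1099 m/s


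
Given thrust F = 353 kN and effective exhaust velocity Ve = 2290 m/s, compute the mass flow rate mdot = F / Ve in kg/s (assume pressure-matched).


mdot = F / Ve = 353000 / 2290 = 154.1 kg/s

154.1 kg/s


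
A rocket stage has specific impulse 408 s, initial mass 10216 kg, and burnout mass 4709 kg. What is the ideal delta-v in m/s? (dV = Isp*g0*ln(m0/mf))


Ve = 408 * 9.81 = 4002.48 m/s
dV = 4002.48 * ln(10216/4709) = 3100 m/s

3100 m/s


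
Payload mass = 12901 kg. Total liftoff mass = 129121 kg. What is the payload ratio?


PR = 12901 / 129121 = 0.0999

0.0999


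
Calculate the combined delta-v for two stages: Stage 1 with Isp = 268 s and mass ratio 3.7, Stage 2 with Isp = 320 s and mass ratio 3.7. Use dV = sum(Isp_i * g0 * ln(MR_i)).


dV1 = 268 * 9.81 * ln(3.7) = 3439.7 m/s
dV2 = 320 * 9.81 * ln(3.7) = 4107.1 m/s
Total dV = 3439.7 + 4107.1 = 7546.8 m/s ~ 7547 m/s

7547 m/s


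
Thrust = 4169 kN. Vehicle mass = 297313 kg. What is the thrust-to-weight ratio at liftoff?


TWR = 4169000 / (297313 * 9.81) = 1.43

1.43


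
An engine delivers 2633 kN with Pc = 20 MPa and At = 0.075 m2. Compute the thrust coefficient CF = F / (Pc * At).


CF = 2633000 / (20e6 * 0.075) = 1.76

1.76


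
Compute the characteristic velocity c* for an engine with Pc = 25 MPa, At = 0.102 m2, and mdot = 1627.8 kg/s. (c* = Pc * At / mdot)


c* = 25e6 * 0.102 / 1627.8 = 1567 m/s

1567 m/s


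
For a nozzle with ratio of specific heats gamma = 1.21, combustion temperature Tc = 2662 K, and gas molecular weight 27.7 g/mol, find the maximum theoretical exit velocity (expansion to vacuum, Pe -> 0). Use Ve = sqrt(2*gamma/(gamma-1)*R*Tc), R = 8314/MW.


R = 8314 / 27.7 = 300.14 J/(kg.K)
Ve = sqrt(2 * 1.21 / (1.21 - 1) * 300.14 * 2662) = 3034 m/s

3034 m/s


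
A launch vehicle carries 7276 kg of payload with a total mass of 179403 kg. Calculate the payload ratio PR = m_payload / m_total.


PR = 7276 / 179403 = 0.0406

0.0406


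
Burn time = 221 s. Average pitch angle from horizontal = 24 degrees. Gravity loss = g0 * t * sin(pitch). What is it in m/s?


GL = 9.81 * 221 * sin(24 deg) = 882 m/s

882 m/s


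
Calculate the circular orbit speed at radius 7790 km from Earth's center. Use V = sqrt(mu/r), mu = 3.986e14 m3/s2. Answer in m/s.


V = sqrt(3.986e14 / 7790000) = 7153 m/s

7153 m/s


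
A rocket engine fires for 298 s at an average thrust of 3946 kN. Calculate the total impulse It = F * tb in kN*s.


It = 3946 * 298 = 1175908 kN*s

1175908 kN*s


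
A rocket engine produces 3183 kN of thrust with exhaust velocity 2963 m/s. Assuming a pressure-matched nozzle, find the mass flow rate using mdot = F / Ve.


mdot = F / Ve = 3183000 / 2963 = 1074.2 kg/s

1074.2 kg/s


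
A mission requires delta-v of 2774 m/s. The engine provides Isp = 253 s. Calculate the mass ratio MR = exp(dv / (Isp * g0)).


Ve = 253 * 9.81 = 2481.93 m/s
MR = exp(2774 / 2481.93) = 3.058

3.058


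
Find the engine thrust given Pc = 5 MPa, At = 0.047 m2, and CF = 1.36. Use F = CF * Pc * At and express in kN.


F = 1.36 * 5e6 * 0.047 = 319600.0 N = 319.6 kN

319.6 kN


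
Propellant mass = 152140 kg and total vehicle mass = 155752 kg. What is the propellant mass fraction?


PMF = 152140 / 155752 = 0.977

0.977


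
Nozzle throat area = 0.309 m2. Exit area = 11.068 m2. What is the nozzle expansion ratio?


AR = 11.068 / 0.309 = 35.8

35.8


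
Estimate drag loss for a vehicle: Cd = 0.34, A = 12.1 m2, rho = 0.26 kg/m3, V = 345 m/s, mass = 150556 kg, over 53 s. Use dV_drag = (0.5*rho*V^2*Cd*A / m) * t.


D = 0.5 * 0.26 * 345^2 * 0.34 * 12.1 = 63656.95 N
a = 63656.95 / 150556 = 0.4228 m/s2
dV = 0.4228 * 53 = 22.4 m/s

22.4 m/s


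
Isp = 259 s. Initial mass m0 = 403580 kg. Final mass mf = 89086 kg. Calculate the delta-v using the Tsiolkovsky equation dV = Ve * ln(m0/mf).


Ve = 259 * 9.81 = 2540.79 m/s
dV = 2540.79 * ln(403580/89086) = 3839 m/s

3839 m/s


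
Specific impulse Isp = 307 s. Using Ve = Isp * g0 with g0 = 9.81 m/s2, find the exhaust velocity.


Ve = Isp * g0 = 307 * 9.81 = 3011.7 m/s

3011.7 m/s


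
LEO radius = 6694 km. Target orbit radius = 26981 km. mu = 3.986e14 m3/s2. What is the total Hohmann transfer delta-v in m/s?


V1 = sqrt(mu/r1) = 7716.6 m/s
dV1 = V1*(sqrt(2*r2/(r1+r2)) - 1) = 2051.64 m/s
V2 = sqrt(mu/r2) = 3843.61 m/s
dV2 = V2*(1 - sqrt(2*r1/(r1+r2))) = 1420.11 m/s
Total dV = 3472 m/s

3472 m/s


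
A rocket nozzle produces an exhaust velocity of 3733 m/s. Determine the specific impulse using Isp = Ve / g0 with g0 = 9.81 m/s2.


Isp = Ve / g0 = 3733 / 9.81 = 380.5 s

380.5 s


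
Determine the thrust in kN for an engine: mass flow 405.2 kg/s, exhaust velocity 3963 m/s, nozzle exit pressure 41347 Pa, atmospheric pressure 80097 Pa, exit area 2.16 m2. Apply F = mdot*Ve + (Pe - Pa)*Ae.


F = 405.2 * 3963 + (41347 - 80097) * 2.16 = 1.5221e+06 N = 1522.1 kN

1522.1 kN


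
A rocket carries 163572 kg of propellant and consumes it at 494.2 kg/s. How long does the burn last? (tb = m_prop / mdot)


tb = 163572 / 494.2 = 331.0 s

331.0 s


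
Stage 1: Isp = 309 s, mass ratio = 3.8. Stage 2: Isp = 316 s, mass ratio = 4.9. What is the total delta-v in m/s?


dV1 = 309 * 9.81 * ln(3.8) = 4046.8 m/s
dV2 = 316 * 9.81 * ln(4.9) = 4926.6 m/s
Total dV = 4046.8 + 4926.6 = 8973.4 m/s ~ 8973 m/s

8973 m/s


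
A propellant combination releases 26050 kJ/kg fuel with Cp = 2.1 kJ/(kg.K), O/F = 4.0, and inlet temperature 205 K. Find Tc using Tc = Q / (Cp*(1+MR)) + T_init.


Tc = 26050 / (2.1 * (1 + 4.0)) + 205 = 2686 K

2686 K


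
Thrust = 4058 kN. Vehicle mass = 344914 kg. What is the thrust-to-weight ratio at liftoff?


TWR = 4058000 / (344914 * 9.81) = 1.2

1.2


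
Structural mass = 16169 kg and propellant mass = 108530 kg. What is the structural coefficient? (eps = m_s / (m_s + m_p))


eps = 16169 / (16169 + 108530) = 0.1297

0.1297


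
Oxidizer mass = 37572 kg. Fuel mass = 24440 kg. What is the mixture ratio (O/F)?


MR = 37572 / 24440 = 1.54

1.54


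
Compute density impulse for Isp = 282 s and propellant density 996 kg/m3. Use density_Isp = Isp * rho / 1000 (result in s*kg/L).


rho*Isp = 282 * 996 / 1000 = 281 s*kg/L

281 s*kg/L


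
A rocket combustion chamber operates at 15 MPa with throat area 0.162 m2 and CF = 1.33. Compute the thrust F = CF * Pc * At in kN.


F = 1.33 * 15e6 * 0.162 = 3.2319e+06 N = 3231.9 kN

3231.9 kN


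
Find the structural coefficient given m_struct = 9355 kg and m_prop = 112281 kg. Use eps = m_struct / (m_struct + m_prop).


eps = 9355 / (9355 + 112281) = 0.0769

0.0769


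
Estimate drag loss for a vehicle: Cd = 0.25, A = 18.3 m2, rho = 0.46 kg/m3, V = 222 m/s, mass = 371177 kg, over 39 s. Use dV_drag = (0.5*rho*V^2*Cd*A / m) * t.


D = 0.5 * 0.46 * 222^2 * 0.25 * 18.3 = 51859.09 N
a = 51859.09 / 371177 = 0.1397 m/s2
dV = 0.1397 * 39 = 5.4 m/s

5.4 m/s


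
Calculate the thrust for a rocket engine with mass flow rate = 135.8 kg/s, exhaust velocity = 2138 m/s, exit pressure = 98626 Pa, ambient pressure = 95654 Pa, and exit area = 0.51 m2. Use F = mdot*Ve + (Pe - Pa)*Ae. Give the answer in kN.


F = 135.8 * 2138 + (98626 - 95654) * 0.51 = 291856.0 N = 291.9 kN

291.9 kN


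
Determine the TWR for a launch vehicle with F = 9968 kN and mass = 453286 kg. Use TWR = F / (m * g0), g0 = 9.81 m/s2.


TWR = 9968000 / (453286 * 9.81) = 2.24

2.24


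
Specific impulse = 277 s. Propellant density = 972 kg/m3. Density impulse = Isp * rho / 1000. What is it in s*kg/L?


rho*Isp = 277 * 972 / 1000 = 269 s*kg/L

269 s*kg/L


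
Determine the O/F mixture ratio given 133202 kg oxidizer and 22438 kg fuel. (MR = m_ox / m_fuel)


MR = 133202 / 22438 = 5.94

5.94


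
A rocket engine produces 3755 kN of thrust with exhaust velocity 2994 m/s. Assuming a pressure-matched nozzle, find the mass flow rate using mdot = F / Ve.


mdot = F / Ve = 3755000 / 2994 = 1254.2 kg/s

1254.2 kg/s


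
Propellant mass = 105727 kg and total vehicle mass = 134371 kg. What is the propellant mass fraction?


PMF = 105727 / 134371 = 0.787

0.787


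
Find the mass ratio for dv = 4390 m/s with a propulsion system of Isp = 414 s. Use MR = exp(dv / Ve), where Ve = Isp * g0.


Ve = 414 * 9.81 = 4061.34 m/s
MR = exp(4390 / 4061.34) = 2.947

2.947


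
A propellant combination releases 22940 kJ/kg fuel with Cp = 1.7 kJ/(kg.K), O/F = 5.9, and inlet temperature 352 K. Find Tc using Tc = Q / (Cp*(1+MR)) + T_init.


Tc = 22940 / (1.7 * (1 + 5.9)) + 352 = 2308 K

2308 K


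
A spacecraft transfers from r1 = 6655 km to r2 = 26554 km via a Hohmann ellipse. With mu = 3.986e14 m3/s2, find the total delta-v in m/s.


V1 = sqrt(mu/r1) = 7739.17 m/s
dV1 = V1*(sqrt(2*r2/(r1+r2)) - 1) = 2047.76 m/s
V2 = sqrt(mu/r2) = 3874.39 m/s
dV2 = V2*(1 - sqrt(2*r1/(r1+r2))) = 1421.58 m/s
Total dV = 3469 m/s

3469 m/s


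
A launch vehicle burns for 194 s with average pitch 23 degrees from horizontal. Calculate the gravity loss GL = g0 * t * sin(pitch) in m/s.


GL = 9.81 * 194 * sin(23 deg) = 744 m/s

744 m/s


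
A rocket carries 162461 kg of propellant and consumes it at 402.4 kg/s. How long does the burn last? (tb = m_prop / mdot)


tb = 162461 / 402.4 = 403.7 s

403.7 s


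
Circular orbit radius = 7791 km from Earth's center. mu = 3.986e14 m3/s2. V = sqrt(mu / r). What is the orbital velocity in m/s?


V = sqrt(3.986e14 / 7791000) = 7153 m/s

7153 m/s


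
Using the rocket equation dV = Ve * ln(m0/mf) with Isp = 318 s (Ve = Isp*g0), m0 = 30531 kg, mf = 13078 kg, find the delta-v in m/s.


Ve = 318 * 9.81 = 3119.58 m/s
dV = 3119.58 * ln(30531/13078) = 2645 m/s

2645 m/s


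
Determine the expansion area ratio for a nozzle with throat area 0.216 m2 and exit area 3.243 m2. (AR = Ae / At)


AR = 3.243 / 0.216 = 15.0

15.0


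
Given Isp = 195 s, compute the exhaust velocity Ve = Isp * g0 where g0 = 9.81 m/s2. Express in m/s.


Ve = Isp * g0 = 195 * 9.81 = 1913.0 m/s

1913.0 m/s


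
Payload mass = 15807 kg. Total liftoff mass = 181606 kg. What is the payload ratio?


PR = 15807 / 181606 = 0.087

0.087


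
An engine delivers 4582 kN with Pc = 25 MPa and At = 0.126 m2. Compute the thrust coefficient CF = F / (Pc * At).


CF = 4582000 / (25e6 * 0.126) = 1.45

1.45


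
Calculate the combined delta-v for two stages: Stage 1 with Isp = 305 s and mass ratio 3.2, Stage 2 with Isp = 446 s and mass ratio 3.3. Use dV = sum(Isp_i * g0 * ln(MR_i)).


dV1 = 305 * 9.81 * ln(3.2) = 3480.2 m/s
dV2 = 446 * 9.81 * ln(3.3) = 5223.7 m/s
Total dV = 3480.2 + 5223.7 = 8703.9 m/s ~ 8704 m/s

8704 m/s


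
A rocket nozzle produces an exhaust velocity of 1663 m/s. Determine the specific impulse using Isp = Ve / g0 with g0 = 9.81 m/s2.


Isp = Ve / g0 = 1663 / 9.81 = 169.5 s

169.5 s


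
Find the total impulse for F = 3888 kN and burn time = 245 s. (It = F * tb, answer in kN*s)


It = 3888 * 245 = 952560 kN*s

952560 kN*s


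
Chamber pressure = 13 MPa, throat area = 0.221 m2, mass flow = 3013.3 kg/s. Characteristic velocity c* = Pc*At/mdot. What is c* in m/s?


c* = 13e6 * 0.221 / 3013.3 = 953 m/s

953 m/s


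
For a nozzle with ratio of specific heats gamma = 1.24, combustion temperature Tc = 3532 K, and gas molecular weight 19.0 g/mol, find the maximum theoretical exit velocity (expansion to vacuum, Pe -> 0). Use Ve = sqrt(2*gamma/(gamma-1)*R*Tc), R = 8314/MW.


R = 8314 / 19.0 = 437.58 J/(kg.K)
Ve = sqrt(2 * 1.24 / (1.24 - 1) * 437.58 * 3532) = 3996 m/s

3996 m/s


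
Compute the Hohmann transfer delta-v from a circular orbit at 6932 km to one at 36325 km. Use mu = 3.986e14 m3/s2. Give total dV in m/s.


V1 = sqrt(mu/r1) = 7582.97 m/s
dV1 = V1*(sqrt(2*r2/(r1+r2)) - 1) = 2244.21 m/s
V2 = sqrt(mu/r2) = 3312.58 m/s
dV2 = V2*(1 - sqrt(2*r1/(r1+r2))) = 1437.23 m/s
Total dV = 3681 m/s

3681 m/s


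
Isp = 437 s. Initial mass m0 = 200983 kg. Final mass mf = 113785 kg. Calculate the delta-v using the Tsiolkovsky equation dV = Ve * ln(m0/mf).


Ve = 437 * 9.81 = 4286.97 m/s
dV = 4286.97 * ln(200983/113785) = 2439 m/s

2439 m/s


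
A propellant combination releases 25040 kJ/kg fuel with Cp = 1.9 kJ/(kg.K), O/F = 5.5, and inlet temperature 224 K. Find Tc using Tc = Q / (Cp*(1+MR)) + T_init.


Tc = 25040 / (1.9 * (1 + 5.5)) + 224 = 2252 K

2252 K


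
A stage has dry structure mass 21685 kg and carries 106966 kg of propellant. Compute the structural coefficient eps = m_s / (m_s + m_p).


eps = 21685 / (21685 + 106966) = 0.1686

0.1686


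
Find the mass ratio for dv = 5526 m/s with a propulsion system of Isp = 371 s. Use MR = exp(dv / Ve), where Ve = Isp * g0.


Ve = 371 * 9.81 = 3639.51 m/s
MR = exp(5526 / 3639.51) = 4.565

4.565


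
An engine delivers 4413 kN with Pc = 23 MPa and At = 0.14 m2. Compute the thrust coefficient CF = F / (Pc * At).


CF = 4413000 / (23e6 * 0.14) = 1.37

1.37


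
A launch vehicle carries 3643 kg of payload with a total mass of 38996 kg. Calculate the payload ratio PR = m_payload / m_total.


PR = 3643 / 38996 = 0.0934

0.0934


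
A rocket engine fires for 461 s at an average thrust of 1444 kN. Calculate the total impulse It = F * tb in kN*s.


It = 1444 * 461 = 665684 kN*s

665684 kN*s


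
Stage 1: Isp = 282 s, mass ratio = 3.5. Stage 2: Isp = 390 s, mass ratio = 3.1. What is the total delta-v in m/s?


dV1 = 282 * 9.81 * ln(3.5) = 3465.7 m/s
dV2 = 390 * 9.81 * ln(3.1) = 4328.6 m/s
Total dV = 3465.7 + 4328.6 = 7794.3 m/s ~ 7794 m/s

7794 m/s


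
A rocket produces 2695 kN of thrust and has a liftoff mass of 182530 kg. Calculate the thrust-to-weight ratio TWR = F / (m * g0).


TWR = 2695000 / (182530 * 9.81) = 1.51

1.51


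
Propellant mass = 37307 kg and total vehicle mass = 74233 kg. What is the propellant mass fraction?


PMF = 37307 / 74233 = 0.503

0.503


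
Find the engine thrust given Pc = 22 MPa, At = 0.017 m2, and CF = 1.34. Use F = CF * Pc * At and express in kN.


F = 1.34 * 22e6 * 0.017 = 501160.0 N = 501.2 kN

501.2 kN


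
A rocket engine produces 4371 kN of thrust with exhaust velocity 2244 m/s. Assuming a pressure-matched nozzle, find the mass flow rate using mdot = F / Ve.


mdot = F / Ve = 4371000 / 2244 = 1947.9 kg/s

1947.9 kg/s


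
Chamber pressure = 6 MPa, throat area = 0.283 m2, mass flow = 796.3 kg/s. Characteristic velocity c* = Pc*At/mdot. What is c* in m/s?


c* = 6e6 * 0.283 / 796.3 = 2132 m/s

2132 m/s


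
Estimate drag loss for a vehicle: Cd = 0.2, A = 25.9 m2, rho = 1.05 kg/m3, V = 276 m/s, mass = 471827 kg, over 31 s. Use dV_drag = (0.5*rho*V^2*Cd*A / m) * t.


D = 0.5 * 1.05 * 276^2 * 0.2 * 25.9 = 207160.63 N
a = 207160.63 / 471827 = 0.4391 m/s2
dV = 0.4391 * 31 = 13.6 m/s

13.6 m/s


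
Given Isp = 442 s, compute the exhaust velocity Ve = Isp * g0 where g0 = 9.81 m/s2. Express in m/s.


Ve = Isp * g0 = 442 * 9.81 = 4336.0 m/s

4336.0 m/s


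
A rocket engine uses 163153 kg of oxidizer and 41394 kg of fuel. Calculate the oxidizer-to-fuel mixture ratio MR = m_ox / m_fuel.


MR = 163153 / 41394 = 3.94

3.94


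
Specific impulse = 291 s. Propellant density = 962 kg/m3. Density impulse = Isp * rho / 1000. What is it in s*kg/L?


rho*Isp = 291 * 962 / 1000 = 280 s*kg/L

280 s*kg/L


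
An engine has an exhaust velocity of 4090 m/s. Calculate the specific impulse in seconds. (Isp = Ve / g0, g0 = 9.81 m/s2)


Isp = Ve / g0 = 4090 / 9.81 = 416.9 s

416.9 s


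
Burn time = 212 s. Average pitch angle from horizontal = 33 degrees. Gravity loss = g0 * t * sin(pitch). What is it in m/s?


GL = 9.81 * 212 * sin(33 deg) = 1133 m/s

1133 m/s


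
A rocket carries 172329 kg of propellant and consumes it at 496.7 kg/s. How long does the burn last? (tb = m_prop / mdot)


tb = 172329 / 496.7 = 346.9 s

346.9 s


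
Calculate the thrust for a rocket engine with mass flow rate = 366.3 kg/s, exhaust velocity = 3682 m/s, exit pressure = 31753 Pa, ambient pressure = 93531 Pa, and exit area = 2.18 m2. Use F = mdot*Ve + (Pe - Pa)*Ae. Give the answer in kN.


F = 366.3 * 3682 + (31753 - 93531) * 2.18 = 1.2140e+06 N = 1214.0 kN

1214.0 kN


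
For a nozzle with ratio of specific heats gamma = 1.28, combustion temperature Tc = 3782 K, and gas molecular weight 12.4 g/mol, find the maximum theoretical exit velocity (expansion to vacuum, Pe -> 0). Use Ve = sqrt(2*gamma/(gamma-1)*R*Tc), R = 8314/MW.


R = 8314 / 12.4 = 670.48 J/(kg.K)
Ve = sqrt(2 * 1.28 / (1.28 - 1) * 670.48 * 3782) = 4815 m/s

4815 m/s


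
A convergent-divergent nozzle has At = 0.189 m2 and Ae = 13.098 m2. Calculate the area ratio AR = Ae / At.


AR = 13.098 / 0.189 = 69.3

69.3


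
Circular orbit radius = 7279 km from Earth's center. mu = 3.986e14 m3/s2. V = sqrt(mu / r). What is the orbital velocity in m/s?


V = sqrt(3.986e14 / 7279000) = 7400 m/s

7400 m/s


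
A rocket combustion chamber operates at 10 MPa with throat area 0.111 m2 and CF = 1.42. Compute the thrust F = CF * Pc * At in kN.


F = 1.42 * 10e6 * 0.111 = 1.5762e+06 N = 1576.2 kN

1576.2 kN


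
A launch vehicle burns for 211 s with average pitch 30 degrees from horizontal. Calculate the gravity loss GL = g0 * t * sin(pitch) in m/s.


GL = 9.81 * 211 * sin(30 deg) = 1035 m/s

1035 m/s


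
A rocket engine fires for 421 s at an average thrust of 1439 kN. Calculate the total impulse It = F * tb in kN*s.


It = 1439 * 421 = 605819 kN*s

605819 kN*s


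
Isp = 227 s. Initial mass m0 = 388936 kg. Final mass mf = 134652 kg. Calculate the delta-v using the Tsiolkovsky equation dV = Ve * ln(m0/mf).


Ve = 227 * 9.81 = 2226.87 m/s
dV = 2226.87 * ln(388936/134652) = 2362 m/s

2362 m/s


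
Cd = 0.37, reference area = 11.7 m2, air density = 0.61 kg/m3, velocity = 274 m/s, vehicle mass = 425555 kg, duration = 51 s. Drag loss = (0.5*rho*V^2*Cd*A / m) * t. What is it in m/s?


D = 0.5 * 0.61 * 274^2 * 0.37 * 11.7 = 99126.22 N
a = 99126.22 / 425555 = 0.2329 m/s2
dV = 0.2329 * 51 = 11.9 m/s

11.9 m/s


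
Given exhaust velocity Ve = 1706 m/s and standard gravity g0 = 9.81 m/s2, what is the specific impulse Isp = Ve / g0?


Isp = Ve / g0 = 1706 / 9.81 = 173.9 s

173.9 s


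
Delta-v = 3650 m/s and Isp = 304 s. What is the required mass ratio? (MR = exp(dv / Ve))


Ve = 304 * 9.81 = 2982.24 m/s
MR = exp(3650 / 2982.24) = 3.4

3.4


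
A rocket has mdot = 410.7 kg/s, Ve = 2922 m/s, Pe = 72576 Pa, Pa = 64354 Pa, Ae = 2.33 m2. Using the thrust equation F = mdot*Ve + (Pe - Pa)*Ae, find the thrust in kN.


F = 410.7 * 2922 + (72576 - 64354) * 2.33 = 1.2192e+06 N = 1219.2 kN

1219.2 kN


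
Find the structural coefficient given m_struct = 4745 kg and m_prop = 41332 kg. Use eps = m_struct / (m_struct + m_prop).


eps = 4745 / (4745 + 41332) = 0.103

0.103


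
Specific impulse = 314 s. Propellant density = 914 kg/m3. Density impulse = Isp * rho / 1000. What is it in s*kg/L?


rho*Isp = 314 * 914 / 1000 = 287 s*kg/L

287 s*kg/L


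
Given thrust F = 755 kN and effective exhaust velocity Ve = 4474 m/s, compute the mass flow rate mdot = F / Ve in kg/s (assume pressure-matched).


mdot = F / Ve = 755000 / 4474 = 168.8 kg/s

168.8 kg/s


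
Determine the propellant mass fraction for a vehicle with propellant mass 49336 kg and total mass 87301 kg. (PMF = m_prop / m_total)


PMF = 49336 / 87301 = 0.565

0.565


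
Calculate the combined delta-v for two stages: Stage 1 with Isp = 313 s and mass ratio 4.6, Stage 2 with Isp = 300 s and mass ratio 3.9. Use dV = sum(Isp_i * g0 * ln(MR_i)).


dV1 = 313 * 9.81 * ln(4.6) = 4685.8 m/s
dV2 = 300 * 9.81 * ln(3.9) = 4005.4 m/s
Total dV = 4685.8 + 4005.4 = 8691.2 m/s ~ 8691 m/s

8691 m/s


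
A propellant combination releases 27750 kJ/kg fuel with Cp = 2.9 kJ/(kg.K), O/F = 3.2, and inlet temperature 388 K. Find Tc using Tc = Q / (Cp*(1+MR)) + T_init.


Tc = 27750 / (2.9 * (1 + 3.2)) + 388 = 2666 K

2666 K


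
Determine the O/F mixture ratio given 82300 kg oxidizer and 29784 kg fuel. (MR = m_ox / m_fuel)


MR = 82300 / 29784 = 2.76

2.76


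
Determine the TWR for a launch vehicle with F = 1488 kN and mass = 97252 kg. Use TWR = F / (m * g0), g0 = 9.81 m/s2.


TWR = 1488000 / (97252 * 9.81) = 1.56

1.56


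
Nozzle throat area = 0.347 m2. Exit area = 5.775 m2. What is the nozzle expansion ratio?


AR = 5.775 / 0.347 = 16.6

16.6


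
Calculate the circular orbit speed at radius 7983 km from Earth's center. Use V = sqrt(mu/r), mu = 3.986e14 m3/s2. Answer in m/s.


V = sqrt(3.986e14 / 7983000) = 7066 m/s

7066 m/s


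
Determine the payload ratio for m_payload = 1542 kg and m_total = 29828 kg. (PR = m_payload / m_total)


PR = 1542 / 29828 = 0.0517

0.0517


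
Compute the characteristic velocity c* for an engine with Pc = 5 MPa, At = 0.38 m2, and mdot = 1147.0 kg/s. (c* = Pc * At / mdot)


c* = 5e6 * 0.38 / 1147.0 = 1656 m/s

1656 m/s


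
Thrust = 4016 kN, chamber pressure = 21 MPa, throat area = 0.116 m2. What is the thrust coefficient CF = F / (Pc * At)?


CF = 4016000 / (21e6 * 0.116) = 1.65

1.65


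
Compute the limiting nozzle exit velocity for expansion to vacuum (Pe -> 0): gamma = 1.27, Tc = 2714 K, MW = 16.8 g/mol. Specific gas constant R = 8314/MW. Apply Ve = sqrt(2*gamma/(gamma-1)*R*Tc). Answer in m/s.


R = 8314 / 16.8 = 494.88 J/(kg.K)
Ve = sqrt(2 * 1.27 / (1.27 - 1) * 494.88 * 2714) = 3555 m/s

3555 m/s


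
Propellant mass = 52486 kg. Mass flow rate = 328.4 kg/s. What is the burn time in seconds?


tb = 52486 / 328.4 = 159.8 s

159.8 s


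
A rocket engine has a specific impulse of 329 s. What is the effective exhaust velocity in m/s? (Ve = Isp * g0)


Ve = Isp * g0 = 329 * 9.81 = 3227.5 m/s

3227.5 m/s


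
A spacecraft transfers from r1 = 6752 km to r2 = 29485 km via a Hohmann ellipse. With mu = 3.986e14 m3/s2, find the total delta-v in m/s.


V1 = sqrt(mu/r1) = 7683.38 m/s
dV1 = V1*(sqrt(2*r2/(r1+r2)) - 1) = 2118.1 m/s
V2 = sqrt(mu/r2) = 3676.78 m/s
dV2 = V2*(1 - sqrt(2*r1/(r1+r2))) = 1432.27 m/s
Total dV = 3550 m/s

3550 m/s


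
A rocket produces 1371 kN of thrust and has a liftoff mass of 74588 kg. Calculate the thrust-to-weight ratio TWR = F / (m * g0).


TWR = 1371000 / (74588 * 9.81) = 1.87

1.87


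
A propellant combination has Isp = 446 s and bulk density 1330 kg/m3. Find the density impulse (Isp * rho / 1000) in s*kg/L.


rho*Isp = 446 * 1330 / 1000 = 593 s*kg/L

593 s*kg/L


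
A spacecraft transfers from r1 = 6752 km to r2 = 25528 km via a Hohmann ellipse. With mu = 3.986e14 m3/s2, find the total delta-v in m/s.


V1 = sqrt(mu/r1) = 7683.38 m/s
dV1 = V1*(sqrt(2*r2/(r1+r2)) - 1) = 1979.55 m/s
V2 = sqrt(mu/r2) = 3951.48 m/s
dV2 = V2*(1 - sqrt(2*r1/(r1+r2))) = 1395.7 m/s
Total dV = 3375 m/s

3375 m/s


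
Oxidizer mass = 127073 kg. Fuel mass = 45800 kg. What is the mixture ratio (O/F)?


MR = 127073 / 45800 = 2.77

2.77


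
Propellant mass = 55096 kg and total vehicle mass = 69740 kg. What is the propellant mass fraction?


PMF = 55096 / 69740 = 0.79

0.79


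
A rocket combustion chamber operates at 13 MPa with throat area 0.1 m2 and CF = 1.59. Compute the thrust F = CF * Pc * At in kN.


F = 1.59 * 13e6 * 0.1 = 2.0670e+06 N = 2067.0 kN

2067.0 kN


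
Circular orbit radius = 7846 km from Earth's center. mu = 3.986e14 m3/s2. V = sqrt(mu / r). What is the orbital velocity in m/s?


V = sqrt(3.986e14 / 7846000) = 7128 m/s

7128 m/s


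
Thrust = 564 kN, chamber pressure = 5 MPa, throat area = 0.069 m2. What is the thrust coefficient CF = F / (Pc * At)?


CF = 564000 / (5e6 * 0.069) = 1.63

1.63


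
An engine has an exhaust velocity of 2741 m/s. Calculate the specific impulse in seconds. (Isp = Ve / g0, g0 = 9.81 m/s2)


Isp = Ve / g0 = 2741 / 9.81 = 279.4 s

279.4 s


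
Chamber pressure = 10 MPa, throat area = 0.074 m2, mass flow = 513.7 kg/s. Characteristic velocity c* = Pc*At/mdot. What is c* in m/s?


c* = 10e6 * 0.074 / 513.7 = 1441 m/s

1441 m/s


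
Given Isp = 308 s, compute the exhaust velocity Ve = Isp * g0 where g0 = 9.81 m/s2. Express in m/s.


Ve = Isp * g0 = 308 * 9.81 = 3021.5 m/s

3021.5 m/s


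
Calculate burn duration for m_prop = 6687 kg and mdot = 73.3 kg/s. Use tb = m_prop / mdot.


tb = 6687 / 73.3 = 91.2 s

91.2 s


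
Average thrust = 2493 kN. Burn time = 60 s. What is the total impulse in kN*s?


It = 2493 * 60 = 149580 kN*s

149580 kN*s


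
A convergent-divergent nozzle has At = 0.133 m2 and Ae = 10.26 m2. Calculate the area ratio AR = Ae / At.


AR = 10.26 / 0.133 = 77.1

77.1


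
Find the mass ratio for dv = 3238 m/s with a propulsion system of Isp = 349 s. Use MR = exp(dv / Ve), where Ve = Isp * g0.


Ve = 349 * 9.81 = 3423.69 m/s
MR = exp(3238 / 3423.69) = 2.575

2.575


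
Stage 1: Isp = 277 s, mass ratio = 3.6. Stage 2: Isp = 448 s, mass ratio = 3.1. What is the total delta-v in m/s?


dV1 = 277 * 9.81 * ln(3.6) = 3480.8 m/s
dV2 = 448 * 9.81 * ln(3.1) = 4972.4 m/s
Total dV = 3480.8 + 4972.4 = 8453.2 m/s ~ 8453 m/s

8453 m/s


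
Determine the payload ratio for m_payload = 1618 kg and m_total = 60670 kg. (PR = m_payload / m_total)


PR = 1618 / 60670 = 0.0267

0.0267


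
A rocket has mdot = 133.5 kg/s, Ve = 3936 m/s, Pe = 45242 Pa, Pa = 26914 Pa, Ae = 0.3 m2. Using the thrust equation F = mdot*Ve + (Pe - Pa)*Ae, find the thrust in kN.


F = 133.5 * 3936 + (45242 - 26914) * 0.3 = 530954.0 N = 531.0 kN

531.0 kN


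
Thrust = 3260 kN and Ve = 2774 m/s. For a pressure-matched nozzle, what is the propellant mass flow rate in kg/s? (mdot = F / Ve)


mdot = F / Ve = 3260000 / 2774 = 1175.2 kg/s

1175.2 kg/s


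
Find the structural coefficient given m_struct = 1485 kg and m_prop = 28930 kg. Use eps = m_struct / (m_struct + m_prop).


eps = 1485 / (1485 + 28930) = 0.0488

0.0488


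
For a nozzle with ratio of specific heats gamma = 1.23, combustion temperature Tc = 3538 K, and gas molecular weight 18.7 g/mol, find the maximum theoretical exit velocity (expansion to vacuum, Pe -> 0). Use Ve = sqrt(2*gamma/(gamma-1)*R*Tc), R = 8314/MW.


R = 8314 / 18.7 = 444.6 J/(kg.K)
Ve = sqrt(2 * 1.23 / (1.23 - 1) * 444.6 * 3538) = 4102 m/s

4102 m/s


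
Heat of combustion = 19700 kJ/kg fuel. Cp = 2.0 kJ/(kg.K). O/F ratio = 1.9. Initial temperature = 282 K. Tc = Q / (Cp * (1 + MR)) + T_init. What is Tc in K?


Tc = 19700 / (2.0 * (1 + 1.9)) + 282 = 3679 K

3679 K


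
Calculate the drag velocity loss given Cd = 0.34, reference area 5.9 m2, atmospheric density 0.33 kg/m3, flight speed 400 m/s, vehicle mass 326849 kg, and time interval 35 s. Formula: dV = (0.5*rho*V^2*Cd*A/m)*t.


D = 0.5 * 0.33 * 400^2 * 0.34 * 5.9 = 52958.4 N
a = 52958.4 / 326849 = 0.162 m/s2
dV = 0.162 * 35 = 5.7 m/s

5.7 m/s


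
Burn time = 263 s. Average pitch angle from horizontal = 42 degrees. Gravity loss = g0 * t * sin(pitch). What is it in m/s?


GL = 9.81 * 263 * sin(42 deg) = 1726 m/s

1726 m/s


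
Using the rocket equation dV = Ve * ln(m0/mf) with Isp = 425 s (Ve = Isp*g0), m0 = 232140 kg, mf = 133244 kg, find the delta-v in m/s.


Ve = 425 * 9.81 = 4169.25 m/s
dV = 4169.25 * ln(232140/133244) = 2315 m/s

2315 m/s


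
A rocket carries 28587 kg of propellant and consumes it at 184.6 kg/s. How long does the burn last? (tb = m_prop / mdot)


tb = 28587 / 184.6 = 154.9 s

154.9 s


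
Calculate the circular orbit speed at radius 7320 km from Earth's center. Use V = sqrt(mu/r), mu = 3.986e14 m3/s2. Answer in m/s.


V = sqrt(3.986e14 / 7320000) = 7379 m/s

7379 m/s


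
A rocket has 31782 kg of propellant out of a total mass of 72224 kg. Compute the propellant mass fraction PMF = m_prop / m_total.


PMF = 31782 / 72224 = 0.44

0.44


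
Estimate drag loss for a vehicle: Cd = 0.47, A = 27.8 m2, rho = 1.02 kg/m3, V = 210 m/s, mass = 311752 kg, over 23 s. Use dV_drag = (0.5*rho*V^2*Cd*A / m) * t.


D = 0.5 * 1.02 * 210^2 * 0.47 * 27.8 = 293867.41 N
a = 293867.41 / 311752 = 0.9426 m/s2
dV = 0.9426 * 23 = 21.7 m/s

21.7 m/s


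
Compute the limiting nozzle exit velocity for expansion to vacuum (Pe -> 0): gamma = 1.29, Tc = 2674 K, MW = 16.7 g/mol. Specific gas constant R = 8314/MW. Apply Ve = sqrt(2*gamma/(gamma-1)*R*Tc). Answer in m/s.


R = 8314 / 16.7 = 497.84 J/(kg.K)
Ve = sqrt(2 * 1.29 / (1.29 - 1) * 497.84 * 2674) = 3441 m/s

3441 m/s


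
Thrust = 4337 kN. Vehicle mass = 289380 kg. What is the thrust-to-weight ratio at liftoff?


TWR = 4337000 / (289380 * 9.81) = 1.53

1.53


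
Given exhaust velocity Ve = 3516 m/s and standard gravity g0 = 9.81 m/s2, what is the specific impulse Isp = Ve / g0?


Isp = Ve / g0 = 3516 / 9.81 = 358.4 s

358.4 s


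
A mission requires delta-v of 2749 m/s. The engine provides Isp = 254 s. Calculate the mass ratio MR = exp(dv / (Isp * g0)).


Ve = 254 * 9.81 = 2491.74 m/s
MR = exp(2749 / 2491.74) = 3.014

3.014


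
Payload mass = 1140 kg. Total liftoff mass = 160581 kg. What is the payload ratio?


PR = 1140 / 160581 = 0.0071

0.0071


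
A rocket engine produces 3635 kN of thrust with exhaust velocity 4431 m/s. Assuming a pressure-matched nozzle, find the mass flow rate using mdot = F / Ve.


mdot = F / Ve = 3635000 / 4431 = 820.4 kg/s

820.4 kg/s


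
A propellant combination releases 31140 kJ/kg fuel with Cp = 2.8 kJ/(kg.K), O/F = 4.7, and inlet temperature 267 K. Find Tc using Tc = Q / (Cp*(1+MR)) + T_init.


Tc = 31140 / (2.8 * (1 + 4.7)) + 267 = 2218 K

2218 K


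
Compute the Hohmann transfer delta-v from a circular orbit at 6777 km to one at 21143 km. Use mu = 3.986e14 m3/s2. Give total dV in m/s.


V1 = sqrt(mu/r1) = 7669.2 m/s
dV1 = V1*(sqrt(2*r2/(r1+r2)) - 1) = 1769.03 m/s
V2 = sqrt(mu/r2) = 4341.96 m/s
dV2 = V2*(1 - sqrt(2*r1/(r1+r2))) = 1316.7 m/s
Total dV = 3086 m/s

3086 m/s


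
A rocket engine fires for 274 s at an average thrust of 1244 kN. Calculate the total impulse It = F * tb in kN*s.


It = 1244 * 274 = 340856 kN*s

340856 kN*s


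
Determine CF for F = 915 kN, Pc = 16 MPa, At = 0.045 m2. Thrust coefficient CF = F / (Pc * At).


CF = 915000 / (16e6 * 0.045) = 1.27

1.27


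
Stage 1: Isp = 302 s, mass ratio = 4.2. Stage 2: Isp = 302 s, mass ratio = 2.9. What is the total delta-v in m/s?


dV1 = 302 * 9.81 * ln(4.2) = 4251.6 m/s
dV2 = 302 * 9.81 * ln(2.9) = 3154.3 m/s
Total dV = 4251.6 + 3154.3 = 7405.9 m/s ~ 7406 m/s

7406 m/s


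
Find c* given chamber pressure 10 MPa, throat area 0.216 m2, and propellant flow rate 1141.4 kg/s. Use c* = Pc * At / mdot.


c* = 10e6 * 0.216 / 1141.4 = 1892 m/s

1892 m/s


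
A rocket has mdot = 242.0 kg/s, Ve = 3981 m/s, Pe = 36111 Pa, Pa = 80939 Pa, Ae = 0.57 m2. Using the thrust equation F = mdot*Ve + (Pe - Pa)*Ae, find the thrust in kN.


F = 242.0 * 3981 + (36111 - 80939) * 0.57 = 937850.0 N = 937.9 kN

937.9 kN


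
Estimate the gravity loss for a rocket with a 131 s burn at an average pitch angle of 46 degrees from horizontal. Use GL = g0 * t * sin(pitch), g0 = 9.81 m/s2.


GL = 9.81 * 131 * sin(46 deg) = 924 m/s

924 m/s


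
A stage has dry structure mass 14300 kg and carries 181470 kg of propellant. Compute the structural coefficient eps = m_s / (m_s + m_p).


eps = 14300 / (14300 + 181470) = 0.073

0.073


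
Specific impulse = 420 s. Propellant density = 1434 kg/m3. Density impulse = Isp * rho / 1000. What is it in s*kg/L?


rho*Isp = 420 * 1434 / 1000 = 602 s*kg/L

602 s*kg/L


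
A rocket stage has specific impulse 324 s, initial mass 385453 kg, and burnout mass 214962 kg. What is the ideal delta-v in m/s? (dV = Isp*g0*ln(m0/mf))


Ve = 324 * 9.81 = 3178.44 m/s
dV = 3178.44 * ln(385453/214962) = 1856 m/s

1856 m/s


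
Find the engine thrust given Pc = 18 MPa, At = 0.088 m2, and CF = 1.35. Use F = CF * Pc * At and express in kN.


F = 1.35 * 18e6 * 0.088 = 2.1384e+06 N = 2138.4 kN

2138.4 kN


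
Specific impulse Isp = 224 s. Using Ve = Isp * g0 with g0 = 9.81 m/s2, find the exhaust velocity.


Ve = Isp * g0 = 224 * 9.81 = 2197.4 m/s

2197.4 m/s


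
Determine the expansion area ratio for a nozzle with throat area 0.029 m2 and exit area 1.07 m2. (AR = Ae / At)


AR = 1.07 / 0.029 = 36.9

36.9


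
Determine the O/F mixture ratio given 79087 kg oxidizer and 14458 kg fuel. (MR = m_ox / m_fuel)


MR = 79087 / 14458 = 5.47

5.47


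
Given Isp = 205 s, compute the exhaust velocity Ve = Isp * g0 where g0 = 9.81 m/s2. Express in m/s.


Ve = Isp * g0 = 205 * 9.81 = 2011.1 m/s

2011.1 m/s


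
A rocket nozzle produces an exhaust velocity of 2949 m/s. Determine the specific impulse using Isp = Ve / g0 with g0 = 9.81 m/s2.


Isp = Ve / g0 = 2949 / 9.81 = 300.6 s

300.6 s


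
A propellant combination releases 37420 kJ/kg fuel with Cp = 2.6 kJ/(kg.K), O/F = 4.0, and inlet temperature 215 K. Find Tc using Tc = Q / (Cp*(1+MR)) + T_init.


Tc = 37420 / (2.6 * (1 + 4.0)) + 215 = 3093 K

3093 K


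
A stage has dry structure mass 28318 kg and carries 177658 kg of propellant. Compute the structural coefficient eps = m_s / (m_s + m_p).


eps = 28318 / (28318 + 177658) = 0.1375

0.1375


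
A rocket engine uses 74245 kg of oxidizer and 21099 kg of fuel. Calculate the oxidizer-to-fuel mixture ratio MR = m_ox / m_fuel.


MR = 74245 / 21099 = 3.52

3.52


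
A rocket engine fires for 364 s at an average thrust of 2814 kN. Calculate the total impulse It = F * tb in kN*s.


It = 2814 * 364 = 1024296 kN*s

1024296 kN*s


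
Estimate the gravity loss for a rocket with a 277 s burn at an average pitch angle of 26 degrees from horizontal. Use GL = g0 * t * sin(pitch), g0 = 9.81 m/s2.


GL = 9.81 * 277 * sin(26 deg) = 1191 m/s

1191 m/s


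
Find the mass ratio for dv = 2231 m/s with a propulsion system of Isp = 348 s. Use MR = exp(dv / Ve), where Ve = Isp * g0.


Ve = 348 * 9.81 = 3413.88 m/s
MR = exp(2231 / 3413.88) = 1.922

1.922


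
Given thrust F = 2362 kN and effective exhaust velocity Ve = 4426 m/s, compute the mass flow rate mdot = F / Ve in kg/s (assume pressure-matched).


mdot = F / Ve = 2362000 / 4426 = 533.7 kg/s

533.7 kg/s


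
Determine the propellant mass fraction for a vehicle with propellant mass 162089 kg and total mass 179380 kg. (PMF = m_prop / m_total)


PMF = 162089 / 179380 = 0.904

0.904


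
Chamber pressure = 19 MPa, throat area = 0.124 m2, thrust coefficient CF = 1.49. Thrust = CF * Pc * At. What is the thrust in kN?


F = 1.49 * 19e6 * 0.124 = 3.5104e+06 N = 3510.4 kN

3510.4 kN


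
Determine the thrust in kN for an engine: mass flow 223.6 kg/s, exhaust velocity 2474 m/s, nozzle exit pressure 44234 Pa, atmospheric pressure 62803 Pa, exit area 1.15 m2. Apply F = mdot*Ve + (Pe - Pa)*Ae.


F = 223.6 * 2474 + (44234 - 62803) * 1.15 = 531832.0 N = 531.8 kN

531.8 kN


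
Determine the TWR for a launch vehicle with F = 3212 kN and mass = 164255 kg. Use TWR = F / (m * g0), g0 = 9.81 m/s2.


TWR = 3212000 / (164255 * 9.81) = 1.99

1.99


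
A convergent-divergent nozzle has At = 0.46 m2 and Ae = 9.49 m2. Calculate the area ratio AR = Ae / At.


AR = 9.49 / 0.46 = 20.6

20.6


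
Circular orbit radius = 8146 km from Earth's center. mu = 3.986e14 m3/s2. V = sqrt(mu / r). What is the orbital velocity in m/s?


V = sqrt(3.986e14 / 8146000) = 6995 m/s

6995 m/s


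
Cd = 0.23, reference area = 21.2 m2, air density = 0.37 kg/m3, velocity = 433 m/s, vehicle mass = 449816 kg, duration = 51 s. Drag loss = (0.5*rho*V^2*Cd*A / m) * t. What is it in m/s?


D = 0.5 * 0.37 * 433^2 * 0.23 * 21.2 = 169126.33 N
a = 169126.33 / 449816 = 0.376 m/s2
dV = 0.376 * 51 = 19.2 m/s

19.2 m/s


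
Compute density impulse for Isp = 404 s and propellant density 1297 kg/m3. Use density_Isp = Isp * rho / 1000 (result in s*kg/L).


rho*Isp = 404 * 1297 / 1000 = 524 s*kg/L

524 s*kg/L


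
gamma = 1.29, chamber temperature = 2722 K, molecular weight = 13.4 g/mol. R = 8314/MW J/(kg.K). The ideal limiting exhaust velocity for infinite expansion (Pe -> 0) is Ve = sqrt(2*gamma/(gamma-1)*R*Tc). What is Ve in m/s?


R = 8314 / 13.4 = 620.45 J/(kg.K)
Ve = sqrt(2 * 1.29 / (1.29 - 1) * 620.45 * 2722) = 3876 m/s

3876 m/s
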